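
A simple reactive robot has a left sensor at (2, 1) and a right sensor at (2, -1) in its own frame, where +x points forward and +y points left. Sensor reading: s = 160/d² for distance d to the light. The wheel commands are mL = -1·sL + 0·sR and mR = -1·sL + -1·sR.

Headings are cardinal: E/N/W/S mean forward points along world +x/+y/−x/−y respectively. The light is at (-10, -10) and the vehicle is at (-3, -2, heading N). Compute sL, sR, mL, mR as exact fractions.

left sensor world pos  = (-4, 0); dL² = 136
right sensor world pos = (-2, 0); dR² = 164
sL = 160/136 = 20/17
sR = 160/164 = 40/41
mL = -1·sL + 0·sR = -20/17
mR = -1·sL + -1·sR = -1500/697

20/17 40/41 -20/17 -1500/697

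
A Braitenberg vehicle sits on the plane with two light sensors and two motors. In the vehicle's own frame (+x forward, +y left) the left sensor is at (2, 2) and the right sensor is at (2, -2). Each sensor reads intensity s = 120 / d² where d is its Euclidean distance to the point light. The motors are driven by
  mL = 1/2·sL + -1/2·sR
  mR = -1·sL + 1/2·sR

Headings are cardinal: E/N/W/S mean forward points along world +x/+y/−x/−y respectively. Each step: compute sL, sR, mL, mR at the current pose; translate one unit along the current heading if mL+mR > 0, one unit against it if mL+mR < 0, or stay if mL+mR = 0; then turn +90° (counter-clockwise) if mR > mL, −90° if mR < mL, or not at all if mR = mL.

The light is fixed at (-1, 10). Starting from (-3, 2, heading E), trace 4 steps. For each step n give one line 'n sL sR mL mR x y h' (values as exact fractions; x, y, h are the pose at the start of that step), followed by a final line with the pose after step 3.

0 10/3 6/5 16/15 -41/15 -3 2 E
1 120/101 24/25 288/2525 -1788/2525 -4 2 S
2 60/53 12/5 -168/265 18/265 -4 3 W
3 40/27 120/97 320/2619 -2260/2619 -3 3 S
final -3 4 W

n=0: pose=(-3,2,E); sL=10/3, sR=6/5; mL=16/15, mR=-41/15; mL+mR=-5/3 → advance -1; mR−mL=-19/5 → turn -1·90°
n=1: pose=(-4,2,S); sL=120/101, sR=24/25; mL=288/2525, mR=-1788/2525; mL+mR=-60/101 → advance -1; mR−mL=-2076/2525 → turn -1·90°
n=2: pose=(-4,3,W); sL=60/53, sR=12/5; mL=-168/265, mR=18/265; mL+mR=-30/53 → advance -1; mR−mL=186/265 → turn +1·90°
n=3: pose=(-3,3,S); sL=40/27, sR=120/97; mL=320/2619, mR=-2260/2619; mL+mR=-20/27 → advance -1; mR−mL=-860/873 → turn -1·90°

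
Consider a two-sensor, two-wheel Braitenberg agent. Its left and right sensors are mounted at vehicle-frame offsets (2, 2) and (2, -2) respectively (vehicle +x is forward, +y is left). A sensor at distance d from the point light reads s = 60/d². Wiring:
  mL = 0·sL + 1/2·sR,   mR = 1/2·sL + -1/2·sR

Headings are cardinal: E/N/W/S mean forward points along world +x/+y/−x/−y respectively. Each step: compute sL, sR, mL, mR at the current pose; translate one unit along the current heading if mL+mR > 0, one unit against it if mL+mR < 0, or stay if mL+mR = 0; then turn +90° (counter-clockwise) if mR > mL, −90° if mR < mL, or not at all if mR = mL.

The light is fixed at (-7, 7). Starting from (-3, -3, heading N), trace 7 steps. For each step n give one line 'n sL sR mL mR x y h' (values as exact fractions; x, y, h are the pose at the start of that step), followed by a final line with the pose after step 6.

n=0: pose=(-3,-3,N); sL=15/17, sR=3/5; mL=3/10, mR=12/85; mL+mR=15/34 → advance +1; mR−mL=-27/170 → turn -1·90°
n=1: pose=(-3,-2,E); sL=12/17, sR=60/157; mL=30/157, mR=432/2669; mL+mR=6/17 → advance +1; mR−mL=-78/2669 → turn -1·90°
n=2: pose=(-2,-2,S); sL=6/17, sR=6/13; mL=3/13, mR=-12/221; mL+mR=3/17 → advance +1; mR−mL=-63/221 → turn -1·90°
n=3: pose=(-2,-3,W); sL=20/51, sR=60/73; mL=30/73, mR=-800/3723; mL+mR=10/51 → advance +1; mR−mL=-2330/3723 → turn -1·90°
n=4: pose=(-3,-3,N); sL=15/17, sR=3/5; mL=3/10, mR=12/85; mL+mR=15/34 → advance +1; mR−mL=-27/170 → turn -1·90°
n=5: pose=(-3,-2,E); sL=12/17, sR=60/157; mL=30/157, mR=432/2669; mL+mR=6/17 → advance +1; mR−mL=-78/2669 → turn -1·90°
n=6: pose=(-2,-2,S); sL=6/17, sR=6/13; mL=3/13, mR=-12/221; mL+mR=3/17 → advance +1; mR−mL=-63/221 → turn -1·90°

0 15/17 3/5 3/10 12/85 -3 -3 N
1 12/17 60/157 30/157 432/2669 -3 -2 E
2 6/17 6/13 3/13 -12/221 -2 -2 S
3 20/51 60/73 30/73 -800/3723 -2 -3 W
4 15/17 3/5 3/10 12/85 -3 -3 N
5 12/17 60/157 30/157 432/2669 -3 -2 E
6 6/17 6/13 3/13 -12/221 -2 -2 S
final -2 -3 W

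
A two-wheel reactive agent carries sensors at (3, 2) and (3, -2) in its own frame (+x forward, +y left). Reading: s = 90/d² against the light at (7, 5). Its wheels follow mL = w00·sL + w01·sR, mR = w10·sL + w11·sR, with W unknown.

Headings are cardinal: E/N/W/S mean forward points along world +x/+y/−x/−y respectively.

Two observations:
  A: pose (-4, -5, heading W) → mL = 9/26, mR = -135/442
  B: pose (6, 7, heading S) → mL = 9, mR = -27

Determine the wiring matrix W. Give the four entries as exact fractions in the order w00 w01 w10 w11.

0 1 -1/2 -1/2

obs A: pose=(-4,-5,W) → sL=9/34, sR=9/26, mL=9/26, mR=-135/442
obs B: pose=(6,7,S) → sL=45, sR=9, mL=9, mR=-27
sensor matrix S = [[9/34, 9/26], [45, 9]]; det S = -2916/221
solve [mL_A; mL_B] = S·[w00; w01] and [mR_A; mR_B] = S·[w10; w11]:
  w00 = 0, w01 = 1, w10 = -1/2, w11 = -1/2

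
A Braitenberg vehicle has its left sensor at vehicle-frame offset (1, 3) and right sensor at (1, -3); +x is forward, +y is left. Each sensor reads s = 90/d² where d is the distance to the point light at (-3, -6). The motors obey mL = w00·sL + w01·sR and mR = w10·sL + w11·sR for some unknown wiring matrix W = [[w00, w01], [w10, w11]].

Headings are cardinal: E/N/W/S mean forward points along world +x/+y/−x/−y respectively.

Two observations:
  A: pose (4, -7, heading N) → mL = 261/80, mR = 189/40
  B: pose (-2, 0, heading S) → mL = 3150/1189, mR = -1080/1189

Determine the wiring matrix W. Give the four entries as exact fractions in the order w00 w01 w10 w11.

obs A: pose=(4,-7,N) → sL=45/8, sR=9/10, mL=261/80, mR=189/40
obs B: pose=(-2,0,S) → sL=90/41, sR=90/29, mL=3150/1189, mR=-1080/1189
sensor matrix S = [[45/8, 9/10], [90/41, 90/29]]; det S = 73629/4756
solve [mL_A; mL_B] = S·[w00; w01] and [mR_A; mR_B] = S·[w10; w11]:
  w00 = 1/2, w01 = 1/2, w10 = 1, w11 = -1

1/2 1/2 1 -1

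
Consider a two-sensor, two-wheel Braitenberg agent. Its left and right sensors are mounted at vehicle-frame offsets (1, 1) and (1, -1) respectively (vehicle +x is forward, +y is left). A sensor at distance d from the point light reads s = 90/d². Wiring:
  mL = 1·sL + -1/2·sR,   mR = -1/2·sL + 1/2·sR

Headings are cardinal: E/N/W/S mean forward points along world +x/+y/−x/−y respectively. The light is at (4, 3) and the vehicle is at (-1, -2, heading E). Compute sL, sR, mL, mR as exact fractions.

45/16 45/26 405/208 -225/416

left sensor world pos  = (0, -1); dL² = 32
right sensor world pos = (0, -3); dR² = 52
sL = 90/32 = 45/16
sR = 90/52 = 45/26
mL = 1·sL + -1/2·sR = 405/208
mR = -1/2·sL + 1/2·sR = -225/416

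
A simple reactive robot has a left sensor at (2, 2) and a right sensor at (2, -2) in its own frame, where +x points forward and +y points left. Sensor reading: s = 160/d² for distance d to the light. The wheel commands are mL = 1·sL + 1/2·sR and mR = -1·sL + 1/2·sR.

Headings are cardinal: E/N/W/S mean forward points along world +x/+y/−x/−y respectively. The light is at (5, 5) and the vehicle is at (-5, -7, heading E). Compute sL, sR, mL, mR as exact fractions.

40/41 8/13 684/533 -356/533

left sensor world pos  = (-3, -5); dL² = 164
right sensor world pos = (-3, -9); dR² = 260
sL = 160/164 = 40/41
sR = 160/260 = 8/13
mL = 1·sL + 1/2·sR = 684/533
mR = -1·sL + 1/2·sR = -356/533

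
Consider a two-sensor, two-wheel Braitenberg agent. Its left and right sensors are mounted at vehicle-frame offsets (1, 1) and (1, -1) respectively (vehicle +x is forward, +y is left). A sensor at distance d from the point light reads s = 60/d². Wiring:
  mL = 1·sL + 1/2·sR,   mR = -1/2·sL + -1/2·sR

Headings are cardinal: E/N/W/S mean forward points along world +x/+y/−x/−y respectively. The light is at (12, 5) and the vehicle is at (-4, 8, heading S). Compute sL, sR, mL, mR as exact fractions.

left sensor world pos  = (-3, 7); dL² = 229
right sensor world pos = (-5, 7); dR² = 293
sL = 60/229 = 60/229
sR = 60/293 = 60/293
mL = 1·sL + 1/2·sR = 24450/67097
mR = -1/2·sL + -1/2·sR = -15660/67097

60/229 60/293 24450/67097 -15660/67097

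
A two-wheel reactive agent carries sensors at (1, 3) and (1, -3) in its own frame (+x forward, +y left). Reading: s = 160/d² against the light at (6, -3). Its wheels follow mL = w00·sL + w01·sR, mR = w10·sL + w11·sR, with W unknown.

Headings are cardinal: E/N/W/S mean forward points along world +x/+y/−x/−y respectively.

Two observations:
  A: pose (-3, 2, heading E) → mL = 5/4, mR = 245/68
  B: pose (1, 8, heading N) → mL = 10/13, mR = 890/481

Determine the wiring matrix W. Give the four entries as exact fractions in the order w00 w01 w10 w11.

1 0 1 1

obs A: pose=(-3,2,E) → sL=5/4, sR=40/17, mL=5/4, mR=245/68
obs B: pose=(1,8,N) → sL=10/13, sR=40/37, mL=10/13, mR=890/481
sensor matrix S = [[5/4, 40/17], [10/13, 40/37]]; det S = -3750/8177
solve [mL_A; mL_B] = S·[w00; w01] and [mR_A; mR_B] = S·[w10; w11]:
  w00 = 1, w01 = 0, w10 = 1, w11 = 1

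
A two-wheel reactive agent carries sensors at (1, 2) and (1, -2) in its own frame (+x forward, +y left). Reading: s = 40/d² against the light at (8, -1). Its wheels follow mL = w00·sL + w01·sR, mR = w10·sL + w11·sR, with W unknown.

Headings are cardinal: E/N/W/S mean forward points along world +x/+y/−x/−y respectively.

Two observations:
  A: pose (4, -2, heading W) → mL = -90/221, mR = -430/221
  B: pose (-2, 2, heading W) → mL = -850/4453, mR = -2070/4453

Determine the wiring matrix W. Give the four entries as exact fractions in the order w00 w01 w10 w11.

obs A: pose=(4,-2,W) → sL=20/17, sR=20/13, mL=-90/221, mR=-430/221
obs B: pose=(-2,2,W) → sL=20/61, sR=20/73, mL=-850/4453, mR=-2070/4453
sensor matrix S = [[20/17, 20/13], [20/61, 20/73]]; det S = -179200/984113
solve [mL_A; mL_B] = S·[w00; w01] and [mR_A; mR_B] = S·[w10; w11]:
  w00 = -1, w01 = 1/2, w10 = -1, w11 = -1/2

-1 1/2 -1 -1/2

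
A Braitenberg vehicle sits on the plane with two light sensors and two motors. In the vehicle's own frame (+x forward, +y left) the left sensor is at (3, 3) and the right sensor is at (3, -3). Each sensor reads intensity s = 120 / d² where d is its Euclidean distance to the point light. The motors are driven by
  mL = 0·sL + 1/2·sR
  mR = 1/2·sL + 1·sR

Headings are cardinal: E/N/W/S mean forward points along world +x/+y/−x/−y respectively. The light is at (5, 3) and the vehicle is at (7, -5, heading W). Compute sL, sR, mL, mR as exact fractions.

left sensor world pos  = (4, -8); dL² = 122
right sensor world pos = (4, -2); dR² = 26
sL = 120/122 = 60/61
sR = 120/26 = 60/13
mL = 0·sL + 1/2·sR = 30/13
mR = 1/2·sL + 1·sR = 4050/793

60/61 60/13 30/13 4050/793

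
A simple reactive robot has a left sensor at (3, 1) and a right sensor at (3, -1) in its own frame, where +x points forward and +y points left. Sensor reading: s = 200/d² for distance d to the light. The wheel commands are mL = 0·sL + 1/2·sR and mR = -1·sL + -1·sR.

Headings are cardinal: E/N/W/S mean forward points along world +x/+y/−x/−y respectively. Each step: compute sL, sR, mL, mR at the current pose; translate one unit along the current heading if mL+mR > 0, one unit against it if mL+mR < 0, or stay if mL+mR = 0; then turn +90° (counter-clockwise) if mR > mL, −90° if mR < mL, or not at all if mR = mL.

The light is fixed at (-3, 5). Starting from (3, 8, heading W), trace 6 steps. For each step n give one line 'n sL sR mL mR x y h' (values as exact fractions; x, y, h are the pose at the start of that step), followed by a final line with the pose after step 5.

0 200/13 8 4 -304/13 3 8 W
1 25/9 2 1 -43/9 4 8 N
2 200/109 200/101 100/101 -42000/11009 4 7 E
3 4 100/13 50/13 -152/13 3 7 S
4 200/13 8 4 -304/13 3 8 W
5 25/9 2 1 -43/9 4 8 N
final 4 7 E

n=0: pose=(3,8,W); sL=200/13, sR=8; mL=4, mR=-304/13; mL+mR=-252/13 → advance -1; mR−mL=-356/13 → turn -1·90°
n=1: pose=(4,8,N); sL=25/9, sR=2; mL=1, mR=-43/9; mL+mR=-34/9 → advance -1; mR−mL=-52/9 → turn -1·90°
n=2: pose=(4,7,E); sL=200/109, sR=200/101; mL=100/101, mR=-42000/11009; mL+mR=-31100/11009 → advance -1; mR−mL=-52900/11009 → turn -1·90°
n=3: pose=(3,7,S); sL=4, sR=100/13; mL=50/13, mR=-152/13; mL+mR=-102/13 → advance -1; mR−mL=-202/13 → turn -1·90°
n=4: pose=(3,8,W); sL=200/13, sR=8; mL=4, mR=-304/13; mL+mR=-252/13 → advance -1; mR−mL=-356/13 → turn -1·90°
n=5: pose=(4,8,N); sL=25/9, sR=2; mL=1, mR=-43/9; mL+mR=-34/9 → advance -1; mR−mL=-52/9 → turn -1·90°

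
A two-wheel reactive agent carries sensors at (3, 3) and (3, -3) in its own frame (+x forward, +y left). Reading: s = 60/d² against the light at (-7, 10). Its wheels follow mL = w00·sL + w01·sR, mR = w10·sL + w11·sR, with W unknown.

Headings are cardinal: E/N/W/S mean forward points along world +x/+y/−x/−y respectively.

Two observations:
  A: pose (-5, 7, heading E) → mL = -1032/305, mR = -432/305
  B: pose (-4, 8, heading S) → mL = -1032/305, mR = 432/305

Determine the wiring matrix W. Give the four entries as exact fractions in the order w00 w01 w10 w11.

-1 -1 -1 1

obs A: pose=(-5,7,E) → sL=12/5, sR=60/61, mL=-1032/305, mR=-432/305
obs B: pose=(-4,8,S) → sL=60/61, sR=12/5, mL=-1032/305, mR=432/305
sensor matrix S = [[12/5, 60/61], [60/61, 12/5]]; det S = 445824/93025
solve [mL_A; mL_B] = S·[w00; w01] and [mR_A; mR_B] = S·[w10; w11]:
  w00 = -1, w01 = -1, w10 = -1, w11 = 1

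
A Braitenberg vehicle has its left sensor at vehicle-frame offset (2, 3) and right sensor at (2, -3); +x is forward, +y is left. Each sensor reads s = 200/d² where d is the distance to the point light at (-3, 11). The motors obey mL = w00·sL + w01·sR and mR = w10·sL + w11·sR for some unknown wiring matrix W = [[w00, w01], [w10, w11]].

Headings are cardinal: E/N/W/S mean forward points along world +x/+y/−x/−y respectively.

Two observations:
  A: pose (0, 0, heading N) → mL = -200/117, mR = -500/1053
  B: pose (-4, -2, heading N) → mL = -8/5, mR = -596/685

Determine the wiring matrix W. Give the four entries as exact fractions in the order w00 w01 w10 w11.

obs A: pose=(0,0,N) → sL=200/81, sR=200/117, mL=-200/117, mR=-500/1053
obs B: pose=(-4,-2,N) → sL=200/137, sR=8/5, mL=-8/5, mR=-596/685
sensor matrix S = [[200/81, 200/117], [200/137, 8/5]]; det S = 209920/144261
solve [mL_A; mL_B] = S·[w00; w01] and [mR_A; mR_B] = S·[w10; w11]:
  w00 = 0, w01 = -1, w10 = 1/2, w11 = -1

0 -1 1/2 -1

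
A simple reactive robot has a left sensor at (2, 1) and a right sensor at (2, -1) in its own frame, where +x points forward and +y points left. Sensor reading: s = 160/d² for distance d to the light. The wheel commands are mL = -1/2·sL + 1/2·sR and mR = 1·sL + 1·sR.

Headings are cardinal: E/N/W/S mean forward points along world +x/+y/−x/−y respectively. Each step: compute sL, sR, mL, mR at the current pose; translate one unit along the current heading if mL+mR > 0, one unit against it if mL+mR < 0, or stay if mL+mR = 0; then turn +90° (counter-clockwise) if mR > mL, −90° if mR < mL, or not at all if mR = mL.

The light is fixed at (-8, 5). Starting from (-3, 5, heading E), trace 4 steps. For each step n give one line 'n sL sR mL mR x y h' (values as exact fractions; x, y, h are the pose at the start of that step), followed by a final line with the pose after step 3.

0 16/5 16/5 0 32/5 -3 5 E
1 160/29 160/53 -1920/1537 13120/1537 -2 5 N
2 10 8 -1 18 -2 6 W
3 160/37 160/17 1600/629 8640/629 -3 6 S
final -3 5 E

n=0: pose=(-3,5,E); sL=16/5, sR=16/5; mL=0, mR=32/5; mL+mR=32/5 → advance +1; mR−mL=32/5 → turn +1·90°
n=1: pose=(-2,5,N); sL=160/29, sR=160/53; mL=-1920/1537, mR=13120/1537; mL+mR=11200/1537 → advance +1; mR−mL=15040/1537 → turn +1·90°
n=2: pose=(-2,6,W); sL=10, sR=8; mL=-1, mR=18; mL+mR=17 → advance +1; mR−mL=19 → turn +1·90°
n=3: pose=(-3,6,S); sL=160/37, sR=160/17; mL=1600/629, mR=8640/629; mL+mR=10240/629 → advance +1; mR−mL=7040/629 → turn +1·90°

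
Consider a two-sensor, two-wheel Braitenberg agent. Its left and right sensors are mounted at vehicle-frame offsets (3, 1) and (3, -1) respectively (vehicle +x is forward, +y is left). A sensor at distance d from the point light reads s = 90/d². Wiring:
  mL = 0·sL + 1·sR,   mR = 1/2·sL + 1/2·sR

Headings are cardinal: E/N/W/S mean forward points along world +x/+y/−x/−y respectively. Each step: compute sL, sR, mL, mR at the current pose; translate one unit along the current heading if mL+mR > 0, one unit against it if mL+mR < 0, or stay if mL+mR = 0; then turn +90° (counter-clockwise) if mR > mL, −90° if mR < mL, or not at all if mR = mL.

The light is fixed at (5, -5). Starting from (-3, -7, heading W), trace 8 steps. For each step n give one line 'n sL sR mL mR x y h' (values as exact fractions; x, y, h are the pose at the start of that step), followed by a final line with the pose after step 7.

n=0: pose=(-3,-7,W); sL=9/13, sR=45/61; mL=45/61, mR=567/793; mL+mR=1152/793 → advance +1; mR−mL=-18/793 → turn -1·90°
n=1: pose=(-4,-7,N); sL=90/101, sR=18/13; mL=18/13, mR=1494/1313; mL+mR=3312/1313 → advance +1; mR−mL=-324/1313 → turn -1·90°
n=2: pose=(-4,-6,E); sL=5/2, sR=9/4; mL=9/4, mR=19/8; mL+mR=37/8 → advance +1; mR−mL=1/8 → turn +1·90°
n=3: pose=(-3,-6,N); sL=18/17, sR=90/53; mL=90/53, mR=1242/901; mL+mR=2772/901 → advance +1; mR−mL=-288/901 → turn -1·90°
n=4: pose=(-3,-5,E); sL=45/13, sR=45/13; mL=45/13, mR=45/13; mL+mR=90/13 → advance +1; mR−mL=0 → turn +0·90°
n=5: pose=(-2,-5,E); sL=90/17, sR=90/17; mL=90/17, mR=90/17; mL+mR=180/17 → advance +1; mR−mL=0 → turn +0·90°
n=6: pose=(-1,-5,E); sL=9, sR=9; mL=9, mR=9; mL+mR=18 → advance +1; mR−mL=0 → turn +0·90°
n=7: pose=(0,-5,E); sL=18, sR=18; mL=18, mR=18; mL+mR=36 → advance +1; mR−mL=0 → turn +0·90°

0 9/13 45/61 45/61 567/793 -3 -7 W
1 90/101 18/13 18/13 1494/1313 -4 -7 N
2 5/2 9/4 9/4 19/8 -4 -6 E
3 18/17 90/53 90/53 1242/901 -3 -6 N
4 45/13 45/13 45/13 45/13 -3 -5 E
5 90/17 90/17 90/17 90/17 -2 -5 E
6 9 9 9 9 -1 -5 E
7 18 18 18 18 0 -5 E
final 1 -5 E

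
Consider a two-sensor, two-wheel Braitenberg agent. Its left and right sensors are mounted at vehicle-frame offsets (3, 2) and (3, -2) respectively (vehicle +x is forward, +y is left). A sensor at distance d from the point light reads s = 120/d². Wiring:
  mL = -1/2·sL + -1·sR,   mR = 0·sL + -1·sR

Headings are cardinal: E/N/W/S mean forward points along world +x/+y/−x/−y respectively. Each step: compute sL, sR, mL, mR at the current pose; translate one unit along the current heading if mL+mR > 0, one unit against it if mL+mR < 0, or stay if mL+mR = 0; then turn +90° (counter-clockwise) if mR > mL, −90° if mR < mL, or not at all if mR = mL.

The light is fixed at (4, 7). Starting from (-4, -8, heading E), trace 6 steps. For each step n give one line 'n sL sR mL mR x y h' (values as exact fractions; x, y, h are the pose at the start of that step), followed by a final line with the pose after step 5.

0 60/97 60/157 -10530/15229 -60/157 -4 -8 E
1 24/53 120/193 -8676/10229 -120/193 -5 -8 N
2 10/39 6/17 -319/663 -6/17 -5 -9 W
3 120/397 120/461 -75300/183017 -120/461 -4 -9 S
4 60/97 60/157 -10530/15229 -60/157 -4 -8 E
5 24/53 120/193 -8676/10229 -120/193 -5 -8 N
final -5 -9 W

n=0: pose=(-4,-8,E); sL=60/97, sR=60/157; mL=-10530/15229, mR=-60/157; mL+mR=-16350/15229 → advance -1; mR−mL=30/97 → turn +1·90°
n=1: pose=(-5,-8,N); sL=24/53, sR=120/193; mL=-8676/10229, mR=-120/193; mL+mR=-15036/10229 → advance -1; mR−mL=12/53 → turn +1·90°
n=2: pose=(-5,-9,W); sL=10/39, sR=6/17; mL=-319/663, mR=-6/17; mL+mR=-553/663 → advance -1; mR−mL=5/39 → turn +1·90°
n=3: pose=(-4,-9,S); sL=120/397, sR=120/461; mL=-75300/183017, mR=-120/461; mL+mR=-122940/183017 → advance -1; mR−mL=60/397 → turn +1·90°
n=4: pose=(-4,-8,E); sL=60/97, sR=60/157; mL=-10530/15229, mR=-60/157; mL+mR=-16350/15229 → advance -1; mR−mL=30/97 → turn +1·90°
n=5: pose=(-5,-8,N); sL=24/53, sR=120/193; mL=-8676/10229, mR=-120/193; mL+mR=-15036/10229 → advance -1; mR−mL=12/53 → turn +1·90°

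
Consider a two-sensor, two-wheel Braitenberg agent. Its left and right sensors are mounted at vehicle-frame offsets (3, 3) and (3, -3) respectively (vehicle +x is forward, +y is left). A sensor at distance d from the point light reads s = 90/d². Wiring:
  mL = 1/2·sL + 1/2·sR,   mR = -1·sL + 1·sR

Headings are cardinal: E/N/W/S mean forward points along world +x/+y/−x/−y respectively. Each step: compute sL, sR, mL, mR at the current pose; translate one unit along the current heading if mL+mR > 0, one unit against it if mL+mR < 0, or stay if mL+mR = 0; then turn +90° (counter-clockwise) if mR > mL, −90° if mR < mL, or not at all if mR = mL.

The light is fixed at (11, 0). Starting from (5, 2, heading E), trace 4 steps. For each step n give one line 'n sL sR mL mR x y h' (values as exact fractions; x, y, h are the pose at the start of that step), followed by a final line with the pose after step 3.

0 45/17 9 99/17 108/17 5 2 E
1 90/89 90/29 5310/2581 5400/2581 6 2 N
2 45/32 9/10 369/320 -81/160 6 3 W
3 10/13 2 18/13 16/13 5 3 N
final 5 4 E

n=0: pose=(5,2,E); sL=45/17, sR=9; mL=99/17, mR=108/17; mL+mR=207/17 → advance +1; mR−mL=9/17 → turn +1·90°
n=1: pose=(6,2,N); sL=90/89, sR=90/29; mL=5310/2581, mR=5400/2581; mL+mR=10710/2581 → advance +1; mR−mL=90/2581 → turn +1·90°
n=2: pose=(6,3,W); sL=45/32, sR=9/10; mL=369/320, mR=-81/160; mL+mR=207/320 → advance +1; mR−mL=-531/320 → turn -1·90°
n=3: pose=(5,3,N); sL=10/13, sR=2; mL=18/13, mR=16/13; mL+mR=34/13 → advance +1; mR−mL=-2/13 → turn -1·90°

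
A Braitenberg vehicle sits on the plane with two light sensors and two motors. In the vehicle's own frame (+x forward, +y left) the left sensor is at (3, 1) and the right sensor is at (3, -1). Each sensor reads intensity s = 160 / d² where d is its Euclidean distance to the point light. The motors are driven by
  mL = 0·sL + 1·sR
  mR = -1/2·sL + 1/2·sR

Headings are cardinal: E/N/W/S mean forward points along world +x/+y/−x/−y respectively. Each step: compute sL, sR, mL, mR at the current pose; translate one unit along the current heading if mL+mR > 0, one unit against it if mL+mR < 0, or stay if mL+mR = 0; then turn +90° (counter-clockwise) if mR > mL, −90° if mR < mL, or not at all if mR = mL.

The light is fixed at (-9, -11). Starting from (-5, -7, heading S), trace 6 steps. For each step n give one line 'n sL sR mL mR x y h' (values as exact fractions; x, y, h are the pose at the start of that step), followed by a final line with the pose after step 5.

0 80/13 16 16 64/13 -5 -7 S
1 32 160/17 160/17 -192/17 -5 -8 W
2 40/13 20/9 20/9 -50/117 -4 -8 N
3 160/89 160/73 160/73 1280/6497 -4 -7 E
4 16/5 80/13 80/13 96/65 -3 -7 S
5 160/13 32/5 32/5 -192/65 -3 -8 W
final -4 -8 N

n=0: pose=(-5,-7,S); sL=80/13, sR=16; mL=16, mR=64/13; mL+mR=272/13 → advance +1; mR−mL=-144/13 → turn -1·90°
n=1: pose=(-5,-8,W); sL=32, sR=160/17; mL=160/17, mR=-192/17; mL+mR=-32/17 → advance -1; mR−mL=-352/17 → turn -1·90°
n=2: pose=(-4,-8,N); sL=40/13, sR=20/9; mL=20/9, mR=-50/117; mL+mR=70/39 → advance +1; mR−mL=-310/117 → turn -1·90°
n=3: pose=(-4,-7,E); sL=160/89, sR=160/73; mL=160/73, mR=1280/6497; mL+mR=15520/6497 → advance +1; mR−mL=-12960/6497 → turn -1·90°
n=4: pose=(-3,-7,S); sL=16/5, sR=80/13; mL=80/13, mR=96/65; mL+mR=496/65 → advance +1; mR−mL=-304/65 → turn -1·90°
n=5: pose=(-3,-8,W); sL=160/13, sR=32/5; mL=32/5, mR=-192/65; mL+mR=224/65 → advance +1; mR−mL=-608/65 → turn -1·90°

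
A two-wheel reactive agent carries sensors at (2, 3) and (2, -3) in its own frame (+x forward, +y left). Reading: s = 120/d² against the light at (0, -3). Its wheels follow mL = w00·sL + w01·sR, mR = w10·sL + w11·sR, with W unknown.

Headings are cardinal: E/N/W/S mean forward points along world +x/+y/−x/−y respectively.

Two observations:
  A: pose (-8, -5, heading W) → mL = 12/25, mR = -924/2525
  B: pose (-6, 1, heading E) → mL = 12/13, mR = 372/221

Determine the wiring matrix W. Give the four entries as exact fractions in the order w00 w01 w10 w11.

obs A: pose=(-8,-5,W) → sL=24/25, sR=120/101, mL=12/25, mR=-924/2525
obs B: pose=(-6,1,E) → sL=24/13, sR=120/17, mL=12/13, mR=372/221
sensor matrix S = [[24/25, 120/101], [24/13, 120/17]]; det S = 511488/111605
solve [mL_A; mL_B] = S·[w00; w01] and [mR_A; mR_B] = S·[w10; w11]:
  w00 = 1/2, w01 = 0, w10 = -1, w11 = 1/2

1/2 0 -1 1/2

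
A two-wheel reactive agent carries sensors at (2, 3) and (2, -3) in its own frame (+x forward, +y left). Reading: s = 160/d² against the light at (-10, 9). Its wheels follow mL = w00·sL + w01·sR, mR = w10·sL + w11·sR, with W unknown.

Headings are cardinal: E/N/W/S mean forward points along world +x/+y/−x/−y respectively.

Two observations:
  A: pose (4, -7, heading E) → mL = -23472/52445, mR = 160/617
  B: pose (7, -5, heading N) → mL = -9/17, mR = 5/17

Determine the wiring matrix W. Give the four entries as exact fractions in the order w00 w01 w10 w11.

obs A: pose=(4,-7,E) → sL=32/85, sR=160/617, mL=-23472/52445, mR=160/617
obs B: pose=(7,-5,N) → sL=8/17, sR=5/17, mL=-9/17, mR=5/17
sensor matrix S = [[32/85, 160/617], [8/17, 5/17]]; det S = -2016/178313
solve [mL_A; mL_B] = S·[w00; w01] and [mR_A; mR_B] = S·[w10; w11]:
  w00 = -1/2, w01 = -1, w10 = 0, w11 = 1

-1/2 -1 0 1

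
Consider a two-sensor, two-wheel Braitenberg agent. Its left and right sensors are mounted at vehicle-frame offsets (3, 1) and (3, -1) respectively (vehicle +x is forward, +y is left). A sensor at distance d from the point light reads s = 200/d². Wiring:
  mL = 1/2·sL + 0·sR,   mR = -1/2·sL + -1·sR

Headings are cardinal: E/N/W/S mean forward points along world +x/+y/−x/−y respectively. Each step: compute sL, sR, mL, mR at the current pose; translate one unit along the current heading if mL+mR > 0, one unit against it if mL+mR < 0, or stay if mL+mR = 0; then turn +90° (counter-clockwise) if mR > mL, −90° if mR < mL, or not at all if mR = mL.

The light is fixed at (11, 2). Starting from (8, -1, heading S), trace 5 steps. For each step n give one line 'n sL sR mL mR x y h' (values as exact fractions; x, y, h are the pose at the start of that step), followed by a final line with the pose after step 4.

n=0: pose=(8,-1,S); sL=5, sR=50/13; mL=5/2, mR=-165/26; mL+mR=-50/13 → advance -1; mR−mL=-115/13 → turn -1·90°
n=1: pose=(8,0,W); sL=40/9, sR=200/37; mL=20/9, mR=-2540/333; mL+mR=-200/37 → advance -1; mR−mL=-3280/333 → turn -1·90°
n=2: pose=(9,0,N); sL=20, sR=100; mL=10, mR=-110; mL+mR=-100 → advance -1; mR−mL=-120 → turn -1·90°
n=3: pose=(9,-1,E); sL=40, sR=200/17; mL=20, mR=-540/17; mL+mR=-200/17 → advance -1; mR−mL=-880/17 → turn -1·90°
n=4: pose=(8,-1,S); sL=5, sR=50/13; mL=5/2, mR=-165/26; mL+mR=-50/13 → advance -1; mR−mL=-115/13 → turn -1·90°

0 5 50/13 5/2 -165/26 8 -1 S
1 40/9 200/37 20/9 -2540/333 8 0 W
2 20 100 10 -110 9 0 N
3 40 200/17 20 -540/17 9 -1 E
4 5 50/13 5/2 -165/26 8 -1 S
final 8 0 W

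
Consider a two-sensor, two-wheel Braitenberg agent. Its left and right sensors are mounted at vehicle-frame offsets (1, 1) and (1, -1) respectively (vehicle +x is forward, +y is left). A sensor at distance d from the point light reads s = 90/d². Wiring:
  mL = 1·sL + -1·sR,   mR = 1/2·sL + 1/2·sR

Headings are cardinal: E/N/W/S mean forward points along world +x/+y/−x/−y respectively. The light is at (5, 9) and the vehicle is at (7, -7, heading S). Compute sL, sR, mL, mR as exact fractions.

45/149 9/29 -36/4321 1323/4321

left sensor world pos  = (8, -8); dL² = 298
right sensor world pos = (6, -8); dR² = 290
sL = 90/298 = 45/149
sR = 90/290 = 9/29
mL = 1·sL + -1·sR = -36/4321
mR = 1/2·sL + 1/2·sR = 1323/4321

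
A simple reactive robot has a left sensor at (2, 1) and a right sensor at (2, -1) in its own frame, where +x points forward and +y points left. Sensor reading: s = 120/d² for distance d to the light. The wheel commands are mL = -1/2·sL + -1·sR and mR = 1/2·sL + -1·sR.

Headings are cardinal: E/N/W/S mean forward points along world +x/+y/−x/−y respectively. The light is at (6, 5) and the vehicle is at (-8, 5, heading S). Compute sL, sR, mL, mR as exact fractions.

left sensor world pos  = (-7, 3); dL² = 173
right sensor world pos = (-9, 3); dR² = 229
sL = 120/173 = 120/173
sR = 120/229 = 120/229
mL = -1/2·sL + -1·sR = -34500/39617
mR = 1/2·sL + -1·sR = -7020/39617

120/173 120/229 -34500/39617 -7020/39617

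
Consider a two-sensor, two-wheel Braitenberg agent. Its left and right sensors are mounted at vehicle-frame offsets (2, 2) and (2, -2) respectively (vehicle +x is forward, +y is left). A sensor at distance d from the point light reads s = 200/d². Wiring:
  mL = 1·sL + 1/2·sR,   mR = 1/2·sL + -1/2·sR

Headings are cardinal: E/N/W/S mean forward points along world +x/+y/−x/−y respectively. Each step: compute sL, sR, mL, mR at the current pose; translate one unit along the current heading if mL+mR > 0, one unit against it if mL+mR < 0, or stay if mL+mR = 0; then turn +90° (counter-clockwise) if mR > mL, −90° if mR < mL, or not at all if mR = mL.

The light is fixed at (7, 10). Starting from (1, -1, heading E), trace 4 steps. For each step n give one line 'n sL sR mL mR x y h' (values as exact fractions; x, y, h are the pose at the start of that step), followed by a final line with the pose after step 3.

n=0: pose=(1,-1,E); sL=200/97, sR=40/37; mL=9340/3589, mR=1760/3589; mL+mR=300/97 → advance +1; mR−mL=-7580/3589 → turn -1·90°
n=1: pose=(2,-1,S); sL=100/89, sR=100/109; mL=15350/9701, mR=1000/9701; mL+mR=150/89 → advance +1; mR−mL=-14350/9701 → turn -1·90°
n=2: pose=(2,-2,W); sL=40/49, sR=200/149; mL=10860/7301, mR=-1920/7301; mL+mR=60/49 → advance +1; mR−mL=-12780/7301 → turn -1·90°
n=3: pose=(1,-2,N); sL=50/41, sR=50/29; mL=2475/1189, mR=-300/1189; mL+mR=75/41 → advance +1; mR−mL=-2775/1189 → turn -1·90°

0 200/97 40/37 9340/3589 1760/3589 1 -1 E
1 100/89 100/109 15350/9701 1000/9701 2 -1 S
2 40/49 200/149 10860/7301 -1920/7301 2 -2 W
3 50/41 50/29 2475/1189 -300/1189 1 -2 N
final 1 -1 E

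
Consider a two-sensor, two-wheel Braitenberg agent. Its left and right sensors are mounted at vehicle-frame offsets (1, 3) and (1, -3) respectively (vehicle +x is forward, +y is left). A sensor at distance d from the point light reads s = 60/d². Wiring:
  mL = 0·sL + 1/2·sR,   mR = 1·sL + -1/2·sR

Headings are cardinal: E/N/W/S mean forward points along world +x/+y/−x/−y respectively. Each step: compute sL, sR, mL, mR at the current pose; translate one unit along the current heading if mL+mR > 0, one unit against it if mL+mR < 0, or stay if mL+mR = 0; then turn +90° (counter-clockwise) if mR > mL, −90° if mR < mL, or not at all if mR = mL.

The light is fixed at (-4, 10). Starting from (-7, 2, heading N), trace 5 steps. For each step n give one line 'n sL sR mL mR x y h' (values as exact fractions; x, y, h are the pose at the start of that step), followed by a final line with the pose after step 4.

0 12/17 60/49 30/49 78/833 -7 2 N
1 3 15/26 15/52 141/52 -7 3 E
2 60/61 60/37 30/37 390/2257 -6 3 N
3 6 30/41 15/41 231/41 -6 4 E
4 60/41 60/29 30/29 510/1189 -5 4 N
final -5 5 E

n=0: pose=(-7,2,N); sL=12/17, sR=60/49; mL=30/49, mR=78/833; mL+mR=12/17 → advance +1; mR−mL=-432/833 → turn -1·90°
n=1: pose=(-7,3,E); sL=3, sR=15/26; mL=15/52, mR=141/52; mL+mR=3 → advance +1; mR−mL=63/26 → turn +1·90°
n=2: pose=(-6,3,N); sL=60/61, sR=60/37; mL=30/37, mR=390/2257; mL+mR=60/61 → advance +1; mR−mL=-1440/2257 → turn -1·90°
n=3: pose=(-6,4,E); sL=6, sR=30/41; mL=15/41, mR=231/41; mL+mR=6 → advance +1; mR−mL=216/41 → turn +1·90°
n=4: pose=(-5,4,N); sL=60/41, sR=60/29; mL=30/29, mR=510/1189; mL+mR=60/41 → advance +1; mR−mL=-720/1189 → turn -1·90°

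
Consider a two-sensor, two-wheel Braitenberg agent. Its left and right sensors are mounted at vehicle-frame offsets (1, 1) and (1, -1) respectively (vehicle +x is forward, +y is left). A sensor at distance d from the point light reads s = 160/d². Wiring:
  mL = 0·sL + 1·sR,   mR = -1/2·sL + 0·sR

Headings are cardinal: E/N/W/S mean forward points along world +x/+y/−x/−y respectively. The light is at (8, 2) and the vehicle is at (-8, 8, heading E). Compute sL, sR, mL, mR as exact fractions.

80/137 16/25 16/25 -40/137

left sensor world pos  = (-7, 9); dL² = 274
right sensor world pos = (-7, 7); dR² = 250
sL = 160/274 = 80/137
sR = 160/250 = 16/25
mL = 0·sL + 1·sR = 16/25
mR = -1/2·sL + 0·sR = -40/137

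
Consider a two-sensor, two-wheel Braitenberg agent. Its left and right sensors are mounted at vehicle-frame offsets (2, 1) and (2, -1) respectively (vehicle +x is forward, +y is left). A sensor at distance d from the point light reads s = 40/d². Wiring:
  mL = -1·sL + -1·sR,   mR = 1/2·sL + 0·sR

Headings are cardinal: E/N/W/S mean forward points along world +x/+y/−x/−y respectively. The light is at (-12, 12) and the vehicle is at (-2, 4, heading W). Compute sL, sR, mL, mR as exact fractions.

8/29 40/113 -2064/3277 4/29

left sensor world pos  = (-4, 3); dL² = 145
right sensor world pos = (-4, 5); dR² = 113
sL = 40/145 = 8/29
sR = 40/113 = 40/113
mL = -1·sL + -1·sR = -2064/3277
mR = 1/2·sL + 0·sR = 4/29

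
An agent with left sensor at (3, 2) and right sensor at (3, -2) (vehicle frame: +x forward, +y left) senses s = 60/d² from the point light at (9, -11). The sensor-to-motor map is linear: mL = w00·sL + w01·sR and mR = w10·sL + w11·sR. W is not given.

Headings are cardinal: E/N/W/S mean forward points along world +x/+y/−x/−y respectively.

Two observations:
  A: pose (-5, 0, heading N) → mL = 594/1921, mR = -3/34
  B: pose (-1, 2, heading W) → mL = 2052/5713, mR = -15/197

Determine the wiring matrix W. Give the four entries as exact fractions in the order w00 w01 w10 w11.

1 1 0 -1/2

obs A: pose=(-5,0,N) → sL=15/113, sR=3/17, mL=594/1921, mR=-3/34
obs B: pose=(-1,2,W) → sL=6/29, sR=30/197, mL=2052/5713, mR=-15/197
sensor matrix S = [[15/113, 3/17], [6/29, 30/197]]; det S = -178848/10974673
solve [mL_A; mL_B] = S·[w00; w01] and [mR_A; mR_B] = S·[w10; w11]:
  w00 = 1, w01 = 1, w10 = 0, w11 = -1/2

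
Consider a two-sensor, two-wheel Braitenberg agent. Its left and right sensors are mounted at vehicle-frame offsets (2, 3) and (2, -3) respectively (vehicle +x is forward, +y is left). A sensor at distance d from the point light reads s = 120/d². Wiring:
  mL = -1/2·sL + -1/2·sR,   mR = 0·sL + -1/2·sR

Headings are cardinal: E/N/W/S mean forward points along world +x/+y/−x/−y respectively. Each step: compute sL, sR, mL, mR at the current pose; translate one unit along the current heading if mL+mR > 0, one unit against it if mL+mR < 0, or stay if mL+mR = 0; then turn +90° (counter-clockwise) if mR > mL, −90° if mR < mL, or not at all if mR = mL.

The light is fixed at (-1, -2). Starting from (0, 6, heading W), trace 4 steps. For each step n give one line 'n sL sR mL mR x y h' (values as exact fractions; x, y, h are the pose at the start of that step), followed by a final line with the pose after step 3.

n=0: pose=(0,6,W); sL=60/13, sR=60/61; mL=-2220/793, mR=-30/61; mL+mR=-2610/793 → advance -1; mR−mL=30/13 → turn +1·90°
n=1: pose=(1,6,S); sL=120/61, sR=120/37; mL=-5880/2257, mR=-60/37; mL+mR=-9540/2257 → advance -1; mR−mL=60/61 → turn +1·90°
n=2: pose=(1,7,E); sL=3/4, sR=30/13; mL=-159/104, mR=-15/13; mL+mR=-279/104 → advance -1; mR−mL=3/8 → turn +1·90°
n=3: pose=(0,7,N); sL=24/25, sR=120/137; mL=-3144/3425, mR=-60/137; mL+mR=-4644/3425 → advance -1; mR−mL=12/25 → turn +1·90°

0 60/13 60/61 -2220/793 -30/61 0 6 W
1 120/61 120/37 -5880/2257 -60/37 1 6 S
2 3/4 30/13 -159/104 -15/13 1 7 E
3 24/25 120/137 -3144/3425 -60/137 0 7 N
final 0 6 W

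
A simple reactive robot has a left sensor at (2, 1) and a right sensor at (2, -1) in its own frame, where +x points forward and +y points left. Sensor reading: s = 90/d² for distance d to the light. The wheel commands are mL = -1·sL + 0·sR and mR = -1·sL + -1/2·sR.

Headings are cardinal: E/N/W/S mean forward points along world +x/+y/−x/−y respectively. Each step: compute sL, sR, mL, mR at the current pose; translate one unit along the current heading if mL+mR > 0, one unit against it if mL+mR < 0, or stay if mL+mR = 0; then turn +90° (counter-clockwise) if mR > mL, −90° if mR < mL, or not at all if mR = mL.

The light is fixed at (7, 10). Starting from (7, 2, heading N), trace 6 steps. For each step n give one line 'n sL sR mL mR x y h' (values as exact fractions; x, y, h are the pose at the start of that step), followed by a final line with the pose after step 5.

n=0: pose=(7,2,N); sL=90/37, sR=90/37; mL=-90/37, mR=-135/37; mL+mR=-225/37 → advance -1; mR−mL=-45/37 → turn -1·90°
n=1: pose=(7,1,E); sL=45/34, sR=45/52; mL=-45/34, mR=-3105/1768; mL+mR=-5445/1768 → advance -1; mR−mL=-45/104 → turn -1·90°
n=2: pose=(6,1,S); sL=90/121, sR=18/25; mL=-90/121, mR=-3339/3025; mL+mR=-5589/3025 → advance -1; mR−mL=-9/25 → turn -1·90°
n=3: pose=(6,2,W); sL=1, sR=45/29; mL=-1, mR=-103/58; mL+mR=-161/58 → advance -1; mR−mL=-45/58 → turn -1·90°
n=4: pose=(7,2,N); sL=90/37, sR=90/37; mL=-90/37, mR=-135/37; mL+mR=-225/37 → advance -1; mR−mL=-45/37 → turn -1·90°
n=5: pose=(7,1,E); sL=45/34, sR=45/52; mL=-45/34, mR=-3105/1768; mL+mR=-5445/1768 → advance -1; mR−mL=-45/104 → turn -1·90°

0 90/37 90/37 -90/37 -135/37 7 2 N
1 45/34 45/52 -45/34 -3105/1768 7 1 E
2 90/121 18/25 -90/121 -3339/3025 6 1 S
3 1 45/29 -1 -103/58 6 2 W
4 90/37 90/37 -90/37 -135/37 7 2 N
5 45/34 45/52 -45/34 -3105/1768 7 1 E
final 6 1 S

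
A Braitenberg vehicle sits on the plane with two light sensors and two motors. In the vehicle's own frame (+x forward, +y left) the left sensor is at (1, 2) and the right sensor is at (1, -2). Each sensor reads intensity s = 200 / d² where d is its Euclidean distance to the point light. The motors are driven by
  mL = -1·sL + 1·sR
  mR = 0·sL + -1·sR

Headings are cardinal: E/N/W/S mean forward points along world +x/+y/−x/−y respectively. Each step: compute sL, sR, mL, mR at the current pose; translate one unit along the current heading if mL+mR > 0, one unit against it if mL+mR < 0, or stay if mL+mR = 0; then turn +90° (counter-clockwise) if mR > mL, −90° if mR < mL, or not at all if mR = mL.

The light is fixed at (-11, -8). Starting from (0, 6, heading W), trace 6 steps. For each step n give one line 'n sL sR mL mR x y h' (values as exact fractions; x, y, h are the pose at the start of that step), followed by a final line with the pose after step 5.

n=0: pose=(0,6,W); sL=50/61, sR=50/89; mL=-1400/5429, mR=-50/89; mL+mR=-50/61 → advance -1; mR−mL=-1650/5429 → turn -1·90°
n=1: pose=(1,6,N); sL=8/13, sR=200/421; mL=-768/5473, mR=-200/421; mL+mR=-8/13 → advance -1; mR−mL=-1832/5473 → turn -1·90°
n=2: pose=(1,5,E); sL=100/197, sR=20/29; mL=1040/5713, mR=-20/29; mL+mR=-100/197 → advance -1; mR−mL=-4980/5713 → turn -1·90°
n=3: pose=(0,5,S); sL=200/313, sR=8/9; mL=704/2817, mR=-8/9; mL+mR=-200/313 → advance -1; mR−mL=-3208/2817 → turn -1·90°
n=4: pose=(0,6,W); sL=50/61, sR=50/89; mL=-1400/5429, mR=-50/89; mL+mR=-50/61 → advance -1; mR−mL=-1650/5429 → turn -1·90°
n=5: pose=(1,6,N); sL=8/13, sR=200/421; mL=-768/5473, mR=-200/421; mL+mR=-8/13 → advance -1; mR−mL=-1832/5473 → turn -1·90°

0 50/61 50/89 -1400/5429 -50/89 0 6 W
1 8/13 200/421 -768/5473 -200/421 1 6 N
2 100/197 20/29 1040/5713 -20/29 1 5 E
3 200/313 8/9 704/2817 -8/9 0 5 S
4 50/61 50/89 -1400/5429 -50/89 0 6 W
5 8/13 200/421 -768/5473 -200/421 1 6 N
final 1 5 E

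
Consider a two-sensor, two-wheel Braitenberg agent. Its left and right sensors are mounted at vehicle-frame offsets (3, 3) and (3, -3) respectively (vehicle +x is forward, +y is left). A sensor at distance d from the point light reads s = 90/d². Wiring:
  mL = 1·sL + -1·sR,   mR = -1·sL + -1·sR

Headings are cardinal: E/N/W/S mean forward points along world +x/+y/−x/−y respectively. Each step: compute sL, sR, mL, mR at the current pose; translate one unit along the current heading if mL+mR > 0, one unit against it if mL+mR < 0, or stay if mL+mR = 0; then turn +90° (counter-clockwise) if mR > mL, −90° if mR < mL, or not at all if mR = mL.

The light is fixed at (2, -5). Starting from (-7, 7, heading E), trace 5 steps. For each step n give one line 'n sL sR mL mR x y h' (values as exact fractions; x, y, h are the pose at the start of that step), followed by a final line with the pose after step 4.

0 10/29 10/13 -160/377 -420/377 -7 7 E
1 9/13 9/25 108/325 -342/325 -8 7 S
2 90/269 18/85 2808/22865 -12492/22865 -8 8 W
3 9/40 45/146 -243/2920 -1557/2920 -7 8 N
4 10/29 10/13 -160/377 -420/377 -7 7 E
final -8 7 S

n=0: pose=(-7,7,E); sL=10/29, sR=10/13; mL=-160/377, mR=-420/377; mL+mR=-20/13 → advance -1; mR−mL=-20/29 → turn -1·90°
n=1: pose=(-8,7,S); sL=9/13, sR=9/25; mL=108/325, mR=-342/325; mL+mR=-18/25 → advance -1; mR−mL=-18/13 → turn -1·90°
n=2: pose=(-8,8,W); sL=90/269, sR=18/85; mL=2808/22865, mR=-12492/22865; mL+mR=-36/85 → advance -1; mR−mL=-180/269 → turn -1·90°
n=3: pose=(-7,8,N); sL=9/40, sR=45/146; mL=-243/2920, mR=-1557/2920; mL+mR=-45/73 → advance -1; mR−mL=-9/20 → turn -1·90°
n=4: pose=(-7,7,E); sL=10/29, sR=10/13; mL=-160/377, mR=-420/377; mL+mR=-20/13 → advance -1; mR−mL=-20/29 → turn -1·90°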